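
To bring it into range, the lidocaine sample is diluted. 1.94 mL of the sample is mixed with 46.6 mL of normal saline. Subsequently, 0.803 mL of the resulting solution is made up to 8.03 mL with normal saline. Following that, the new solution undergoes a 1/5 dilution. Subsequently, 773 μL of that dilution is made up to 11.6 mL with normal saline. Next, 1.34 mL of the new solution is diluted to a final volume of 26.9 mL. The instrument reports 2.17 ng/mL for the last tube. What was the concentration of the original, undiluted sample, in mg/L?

818 mg/L

Overall dilution factor = 25.02 × 10 × 5 × 15.01 × 20.07 = 3.77 × 10⁵.
Original = 2.17 ng/mL × 3.77 × 10⁵ = 8.18 × 10⁵ ng/mL = 818 mg/L.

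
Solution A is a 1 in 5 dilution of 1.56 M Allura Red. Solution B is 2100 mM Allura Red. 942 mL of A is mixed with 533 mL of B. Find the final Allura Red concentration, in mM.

C_A = 1.56 M / 5 = 0.312 M.
C_B = 2100 mM = 2.10 M.
C_mix = (C_A·V_A + C_B·V_B)/(V_A + V_B) = (0.312×942 + 2.10×533) / 1475 = 0.958 M = 958 mM.

958 mM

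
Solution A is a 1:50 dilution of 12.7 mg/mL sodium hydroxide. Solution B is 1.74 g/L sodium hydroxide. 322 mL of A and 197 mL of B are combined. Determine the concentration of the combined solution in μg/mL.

818 μg/mL

C_A = 12.7 mg/mL / 50 = 0.254 mg/mL.
C_B = 1.74 g/L = 1.74 mg/mL.
C_mix = (C_A·V_A + C_B·V_B)/(V_A + V_B) = (0.254×322 + 1.74×197) / 519.0 = 0.818 mg/mL = 818 μg/mL.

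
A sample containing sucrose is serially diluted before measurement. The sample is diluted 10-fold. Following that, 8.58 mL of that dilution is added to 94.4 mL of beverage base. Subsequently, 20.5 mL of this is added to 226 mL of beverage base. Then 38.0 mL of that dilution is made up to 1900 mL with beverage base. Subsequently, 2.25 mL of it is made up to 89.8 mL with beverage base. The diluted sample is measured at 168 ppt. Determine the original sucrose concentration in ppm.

Overall dilution factor = 10 × 12.00 × 12.02 × 50 × 39.91 = 2.88 × 10⁶.
Original = 168 ppt × 2.88 × 10⁶ = 4.84 × 10⁸ ppt = 484 ppm.

484 ppm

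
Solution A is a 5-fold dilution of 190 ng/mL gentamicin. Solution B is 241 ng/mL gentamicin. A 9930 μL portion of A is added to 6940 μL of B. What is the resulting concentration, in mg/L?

C_A = 190 ng/mL / 5 = 38.0 ng/mL.
C_mix = (C_A·V_A + C_B·V_B)/(V_A + V_B) = (38.0×9930 + 241×6940) / 16870 = 122 ng/mL = 0.122 mg/L.

0.122 mg/L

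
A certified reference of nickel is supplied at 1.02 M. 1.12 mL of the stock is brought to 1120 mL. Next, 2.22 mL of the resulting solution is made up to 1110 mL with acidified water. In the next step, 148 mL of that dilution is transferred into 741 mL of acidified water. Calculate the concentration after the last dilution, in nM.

Overall dilution factor = 1000 × 500 × 6.007 = 3.00 × 10⁶.
1.02 M / 3.00 × 10⁶ = 3.40 × 10⁻⁷ M = 340 nM.

340 nM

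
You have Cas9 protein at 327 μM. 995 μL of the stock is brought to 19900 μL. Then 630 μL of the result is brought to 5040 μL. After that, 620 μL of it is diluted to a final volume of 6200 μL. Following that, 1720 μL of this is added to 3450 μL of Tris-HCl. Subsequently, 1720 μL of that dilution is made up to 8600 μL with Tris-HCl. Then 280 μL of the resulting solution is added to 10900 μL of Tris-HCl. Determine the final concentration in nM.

0.341 nM

Overall dilution factor = 20 × 8 × 10 × 3.006 × 5 × 39.93 = 9.60 × 10⁵.
327 μM / 9.60 × 10⁵ = 3.41 × 10⁻⁴ μM = 0.341 nM.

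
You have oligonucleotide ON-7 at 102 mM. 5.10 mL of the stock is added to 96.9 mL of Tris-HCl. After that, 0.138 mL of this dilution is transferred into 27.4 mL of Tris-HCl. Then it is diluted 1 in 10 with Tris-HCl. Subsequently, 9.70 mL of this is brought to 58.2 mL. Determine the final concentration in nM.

426 nM

Overall dilution factor = 20 × 199.6 × 10 × 6 = 2.39 × 10⁵.
102 mM / 2.39 × 10⁵ = 4.26 × 10⁻⁴ mM = 426 nM.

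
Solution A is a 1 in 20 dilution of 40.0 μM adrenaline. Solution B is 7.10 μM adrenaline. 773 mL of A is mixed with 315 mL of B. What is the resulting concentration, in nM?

3480 nM

C_A = 40.0 μM / 20 = 2.00 μM.
C_mix = (C_A·V_A + C_B·V_B)/(V_A + V_B) = (2.00×773 + 7.10×315) / 1088 = 3.48 μM = 3480 nM.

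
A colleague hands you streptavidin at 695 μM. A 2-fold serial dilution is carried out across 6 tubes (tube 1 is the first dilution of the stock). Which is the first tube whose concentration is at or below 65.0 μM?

tube 4

Tube n has concentration 695 μM / 2ⁿ.
Need 2ⁿ ≥ 695 μM / 65.0 μM = 10.7, so n ≥ 3.42.
First such tube: n = 4.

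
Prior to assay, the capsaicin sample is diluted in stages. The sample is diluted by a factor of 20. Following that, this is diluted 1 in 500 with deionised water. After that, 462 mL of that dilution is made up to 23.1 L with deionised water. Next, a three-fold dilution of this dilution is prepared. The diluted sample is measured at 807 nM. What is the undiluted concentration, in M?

1.21 M

Overall dilution factor = 20 × 500 × 50 × 3 = 1.50 × 10⁶.
Original = 807 nM × 1.50 × 10⁶ = 1.21 × 10⁹ nM = 1.21 M.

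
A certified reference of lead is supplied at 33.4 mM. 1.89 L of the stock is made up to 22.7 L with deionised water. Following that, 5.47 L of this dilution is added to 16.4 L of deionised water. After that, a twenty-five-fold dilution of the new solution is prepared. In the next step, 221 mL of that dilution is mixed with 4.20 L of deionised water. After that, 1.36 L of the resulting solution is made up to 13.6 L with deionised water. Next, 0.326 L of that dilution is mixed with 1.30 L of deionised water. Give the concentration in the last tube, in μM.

Overall dilution factor = 12.01 × 3.998 × 25 × 20.00 × 10 × 4.988 = 1.20 × 10⁶.
33.4 mM / 1.20 × 10⁶ = 2.79 × 10⁻⁵ mM = 0.0279 μM.

0.0279 μM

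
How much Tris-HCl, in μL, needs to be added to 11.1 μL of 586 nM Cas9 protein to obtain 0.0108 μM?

591 μL

0.0108 μM = 10.8 nM.
V₂ = C₁V₁/C₂ = 586 × 11.1 / 10.8 = 602 μL.
Diluent to add = V₂ − V₁ = 602 − 11.1 = 591 μL.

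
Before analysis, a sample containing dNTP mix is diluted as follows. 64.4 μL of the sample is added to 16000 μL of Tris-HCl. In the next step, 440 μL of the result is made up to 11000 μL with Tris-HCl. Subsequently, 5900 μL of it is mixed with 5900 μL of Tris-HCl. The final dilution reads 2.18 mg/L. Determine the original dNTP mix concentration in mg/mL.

Overall dilution factor = 249.4 × 25 × 2 = 1.25 × 10⁴.
Original = 2.18 mg/L × 1.25 × 10⁴ = 2.72 × 10⁴ mg/L = 27.2 mg/mL.

27.2 mg/mL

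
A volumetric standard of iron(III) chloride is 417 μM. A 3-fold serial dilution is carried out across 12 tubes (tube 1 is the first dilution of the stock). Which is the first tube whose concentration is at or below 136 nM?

tube 8

Tube n has concentration 417 μM / 3ⁿ.
Need 3ⁿ ≥ 417 μM / 136 nM = 3066, so n ≥ 7.31.
First such tube: n = 8.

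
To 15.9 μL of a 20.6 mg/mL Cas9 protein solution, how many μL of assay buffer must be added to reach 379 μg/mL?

848 μL

379 μg/mL = 0.379 mg/mL.
V₂ = C₁V₁/C₂ = 20.6 × 15.9 / 0.379 = 864 μL.
Diluent to add = V₂ − V₁ = 864 − 15.9 = 848 μL.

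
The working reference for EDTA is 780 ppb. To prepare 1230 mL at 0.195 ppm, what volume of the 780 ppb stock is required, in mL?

0.195 ppm = 195 ppb.
V₁ = C₂V₂/C₁ = 195 × 1230 / 780 = 308 mL.

308 mL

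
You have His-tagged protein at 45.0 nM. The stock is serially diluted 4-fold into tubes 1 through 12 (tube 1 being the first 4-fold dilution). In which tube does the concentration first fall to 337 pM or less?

tube 4

Tube n has concentration 45.0 nM / 4ⁿ.
Need 4ⁿ ≥ 45.0 nM / 337 pM = 134, so n ≥ 3.53.
First such tube: n = 4.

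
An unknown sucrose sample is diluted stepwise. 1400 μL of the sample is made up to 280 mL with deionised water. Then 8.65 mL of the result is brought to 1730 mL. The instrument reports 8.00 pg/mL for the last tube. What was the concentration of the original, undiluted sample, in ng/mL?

320 ng/mL

Overall dilution factor = 200 × 200 = 4.00 × 10⁴.
Original = 8.00 pg/mL × 4.00 × 10⁴ = 3.20 × 10⁵ pg/mL = 320 ng/mL.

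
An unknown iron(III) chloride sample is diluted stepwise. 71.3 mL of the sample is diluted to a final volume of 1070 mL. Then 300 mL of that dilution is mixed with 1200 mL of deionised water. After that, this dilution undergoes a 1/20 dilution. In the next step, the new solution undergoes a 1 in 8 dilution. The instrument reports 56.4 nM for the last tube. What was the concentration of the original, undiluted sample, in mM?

0.677 mM

Overall dilution factor = 15.01 × 5 × 20 × 8 = 1.20 × 10⁴.
Original = 56.4 nM × 1.20 × 10⁴ = 6.77 × 10⁵ nM = 0.677 mM.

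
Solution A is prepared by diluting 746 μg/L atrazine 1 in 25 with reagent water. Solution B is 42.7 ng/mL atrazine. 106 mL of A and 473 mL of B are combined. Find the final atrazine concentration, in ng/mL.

40.3 ng/mL

C_A = 746 μg/L / 25 = 29.8 μg/L.
C_B = 42.7 ng/mL = 42.7 μg/L.
C_mix = (C_A·V_A + C_B·V_B)/(V_A + V_B) = (29.8×106 + 42.7×473) / 579.0 = 40.3 μg/L = 40.3 ng/mL.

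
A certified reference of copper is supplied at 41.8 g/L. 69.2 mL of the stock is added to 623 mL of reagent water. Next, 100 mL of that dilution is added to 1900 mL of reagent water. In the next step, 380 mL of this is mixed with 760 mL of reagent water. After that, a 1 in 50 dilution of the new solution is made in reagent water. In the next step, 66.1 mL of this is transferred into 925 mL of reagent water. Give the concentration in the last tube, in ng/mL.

Overall dilution factor = 10.00 × 20 × 3 × 50 × 14.99 = 4.50 × 10⁵.
41.8 g/L / 4.50 × 10⁵ = 9.29 × 10⁻⁵ g/L = 92.9 ng/mL.

92.9 ng/mL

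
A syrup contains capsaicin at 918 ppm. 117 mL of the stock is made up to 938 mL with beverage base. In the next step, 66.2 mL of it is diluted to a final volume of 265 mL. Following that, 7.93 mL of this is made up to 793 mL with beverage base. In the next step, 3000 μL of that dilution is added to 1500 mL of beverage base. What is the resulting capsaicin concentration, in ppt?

Overall dilution factor = 8.017 × 4.003 × 100 × 501 = 1.61 × 10⁶.
918 ppm / 1.61 × 10⁶ = 5.71 × 10⁻⁴ ppm = 571 ppt.

571 ppt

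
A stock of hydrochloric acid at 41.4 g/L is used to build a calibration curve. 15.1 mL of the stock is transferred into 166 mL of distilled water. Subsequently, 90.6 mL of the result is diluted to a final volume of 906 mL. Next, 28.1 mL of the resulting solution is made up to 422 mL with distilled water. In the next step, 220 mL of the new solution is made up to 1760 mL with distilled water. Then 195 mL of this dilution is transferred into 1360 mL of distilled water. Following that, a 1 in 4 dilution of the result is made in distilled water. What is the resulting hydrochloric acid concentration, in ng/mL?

90.1 ng/mL

Overall dilution factor = 11.99 × 10 × 15.02 × 8 × 7.974 × 4 = 4.60 × 10⁵.
41.4 g/L / 4.60 × 10⁵ = 9.01 × 10⁻⁵ g/L = 90.1 ng/mL.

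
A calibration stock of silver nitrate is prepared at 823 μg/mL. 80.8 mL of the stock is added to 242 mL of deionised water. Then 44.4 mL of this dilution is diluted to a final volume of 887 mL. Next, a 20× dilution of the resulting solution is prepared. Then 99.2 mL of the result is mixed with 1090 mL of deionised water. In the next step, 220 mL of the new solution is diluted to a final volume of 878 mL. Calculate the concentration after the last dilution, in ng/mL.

10.8 ng/mL

Overall dilution factor = 3.995 × 19.98 × 20 × 11.99 × 3.991 = 7.64 × 10⁴.
823 μg/mL / 7.64 × 10⁴ = 0.0108 μg/mL = 10.8 ng/mL.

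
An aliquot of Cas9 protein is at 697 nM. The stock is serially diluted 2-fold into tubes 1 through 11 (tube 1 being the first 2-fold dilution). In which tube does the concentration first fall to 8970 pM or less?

Tube n has concentration 697 nM / 2ⁿ.
Need 2ⁿ ≥ 697 nM / 8970 pM = 77.7, so n ≥ 6.28.
First such tube: n = 7.

tube 7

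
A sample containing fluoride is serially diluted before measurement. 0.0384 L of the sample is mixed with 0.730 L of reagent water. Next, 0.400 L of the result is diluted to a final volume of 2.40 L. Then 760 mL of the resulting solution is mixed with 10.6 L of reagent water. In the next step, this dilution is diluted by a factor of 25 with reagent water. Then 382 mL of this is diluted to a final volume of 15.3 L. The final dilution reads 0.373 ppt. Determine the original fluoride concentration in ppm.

0.670 ppm

Overall dilution factor = 20.01 × 6 × 14.95 × 25 × 40.05 = 1.80 × 10⁶.
Original = 0.373 ppt × 1.80 × 10⁶ = 6.70 × 10⁵ ppt = 0.670 ppm.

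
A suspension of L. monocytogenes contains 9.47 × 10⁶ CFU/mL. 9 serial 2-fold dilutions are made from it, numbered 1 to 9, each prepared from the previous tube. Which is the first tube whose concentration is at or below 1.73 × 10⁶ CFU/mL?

Tube n has concentration 9.47 × 10⁶ CFU/mL / 2ⁿ.
Need 2ⁿ ≥ 9.47 × 10⁶ CFU/mL / 1.73 × 10⁶ CFU/mL = 5.47, so n ≥ 2.45.
First such tube: n = 3.

tube 3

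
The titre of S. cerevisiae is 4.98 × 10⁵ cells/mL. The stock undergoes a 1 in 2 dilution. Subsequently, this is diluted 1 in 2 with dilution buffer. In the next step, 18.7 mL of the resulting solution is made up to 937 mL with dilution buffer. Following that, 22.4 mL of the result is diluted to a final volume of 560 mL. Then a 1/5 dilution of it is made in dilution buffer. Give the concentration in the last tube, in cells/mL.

19.9 cells/mL

Overall dilution factor = 2 × 2 × 50.11 × 25 × 5 = 2.51 × 10⁴.
4.98 × 10⁵ cells/mL / 2.51 × 10⁴ = 19.9 cells/mL.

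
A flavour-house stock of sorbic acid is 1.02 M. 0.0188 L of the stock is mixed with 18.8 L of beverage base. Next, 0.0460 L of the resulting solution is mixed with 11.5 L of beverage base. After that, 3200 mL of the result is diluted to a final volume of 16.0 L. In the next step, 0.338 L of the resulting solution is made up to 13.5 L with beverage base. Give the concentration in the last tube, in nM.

20.3 nM

Overall dilution factor = 1001 × 251 × 5 × 39.94 = 5.02 × 10⁷.
1.02 M / 5.02 × 10⁷ = 2.03 × 10⁻⁸ M = 20.3 nM.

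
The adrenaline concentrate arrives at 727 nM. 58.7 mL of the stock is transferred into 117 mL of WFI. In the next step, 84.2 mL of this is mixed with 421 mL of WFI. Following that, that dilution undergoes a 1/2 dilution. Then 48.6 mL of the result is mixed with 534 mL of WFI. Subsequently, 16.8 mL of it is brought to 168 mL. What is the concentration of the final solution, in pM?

Overall dilution factor = 2.993 × 6 × 2 × 11.99 × 10 = 4306.
727 nM / 4306 = 0.169 nM = 169 pM.

169 pM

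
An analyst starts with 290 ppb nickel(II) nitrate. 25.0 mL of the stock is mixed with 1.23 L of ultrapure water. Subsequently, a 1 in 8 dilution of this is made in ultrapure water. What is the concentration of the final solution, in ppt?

Overall dilution factor = 50.20 × 8 = 402.
290 ppb / 402 = 0.722 ppb = 722 ppt.

722 ppt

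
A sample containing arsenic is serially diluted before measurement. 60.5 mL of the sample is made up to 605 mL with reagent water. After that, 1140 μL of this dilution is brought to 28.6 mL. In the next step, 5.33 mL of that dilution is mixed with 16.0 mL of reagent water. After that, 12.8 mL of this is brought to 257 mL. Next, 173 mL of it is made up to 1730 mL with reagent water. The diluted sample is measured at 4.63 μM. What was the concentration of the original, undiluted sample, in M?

0.933 M

Overall dilution factor = 10 × 25.09 × 4.002 × 20.08 × 10 = 2.02 × 10⁵.
Original = 4.63 μM × 2.02 × 10⁵ = 9.33 × 10⁵ μM = 0.933 M.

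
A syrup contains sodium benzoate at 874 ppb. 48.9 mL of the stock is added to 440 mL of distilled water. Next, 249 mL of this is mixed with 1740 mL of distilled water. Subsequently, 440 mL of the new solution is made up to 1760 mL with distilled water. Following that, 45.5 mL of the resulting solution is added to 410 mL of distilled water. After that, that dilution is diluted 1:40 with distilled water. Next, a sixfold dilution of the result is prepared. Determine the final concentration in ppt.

Overall dilution factor = 9.998 × 7.988 × 4 × 10.01 × 40 × 6 = 7.68 × 10⁵.
874 ppb / 7.68 × 10⁵ = 1.14 × 10⁻³ ppb = 1.14 ppt.

1.14 ppt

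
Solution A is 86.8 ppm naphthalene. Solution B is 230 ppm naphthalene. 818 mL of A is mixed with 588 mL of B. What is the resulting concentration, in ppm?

C_mix = (C_A·V_A + C_B·V_B)/(V_A + V_B) = (86.8×818 + 230×588) / 1406 = 147 ppm.

147 ppm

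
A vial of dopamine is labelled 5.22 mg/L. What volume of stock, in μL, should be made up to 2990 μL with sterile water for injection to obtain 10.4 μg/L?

5.96 μL

10.4 μg/L = 0.0104 mg/L.
V₁ = C₂V₂/C₁ = 0.0104 × 2990 / 5.22 = 5.96 μL.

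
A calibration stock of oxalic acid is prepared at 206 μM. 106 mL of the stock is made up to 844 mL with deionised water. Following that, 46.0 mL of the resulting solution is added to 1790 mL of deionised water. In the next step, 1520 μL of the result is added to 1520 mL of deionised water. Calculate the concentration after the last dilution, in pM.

Overall dilution factor = 7.962 × 39.91 × 1001 = 3.18 × 10⁵.
206 μM / 3.18 × 10⁵ = 6.48 × 10⁻⁴ μM = 648 pM.

648 pM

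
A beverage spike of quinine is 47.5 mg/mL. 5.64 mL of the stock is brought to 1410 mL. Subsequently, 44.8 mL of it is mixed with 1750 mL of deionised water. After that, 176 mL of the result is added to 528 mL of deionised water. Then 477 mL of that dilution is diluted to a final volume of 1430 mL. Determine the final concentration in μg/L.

Overall dilution factor = 250 × 40.06 × 4 × 2.998 = 1.20 × 10⁵.
47.5 mg/mL / 1.20 × 10⁵ = 3.95 × 10⁻⁴ mg/mL = 395 μg/L.

395 μg/L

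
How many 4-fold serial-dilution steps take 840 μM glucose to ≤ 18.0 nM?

8

Need 4ⁿ ≥ 4.67 × 10⁴, so n ≥ log(4.67 × 10⁴)/log(4) = 7.76.
Minimum whole steps: n = 8.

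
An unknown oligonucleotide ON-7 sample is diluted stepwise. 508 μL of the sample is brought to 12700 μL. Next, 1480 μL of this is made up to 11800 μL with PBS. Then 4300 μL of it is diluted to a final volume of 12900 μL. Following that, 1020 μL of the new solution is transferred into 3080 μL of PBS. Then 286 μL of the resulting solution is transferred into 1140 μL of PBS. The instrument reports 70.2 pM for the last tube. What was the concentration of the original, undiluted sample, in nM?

Overall dilution factor = 25 × 7.973 × 3 × 4.020 × 4.986 = 1.20 × 10⁴.
Original = 70.2 pM × 1.20 × 10⁴ = 8.41 × 10⁵ pM = 841 nM.

841 nM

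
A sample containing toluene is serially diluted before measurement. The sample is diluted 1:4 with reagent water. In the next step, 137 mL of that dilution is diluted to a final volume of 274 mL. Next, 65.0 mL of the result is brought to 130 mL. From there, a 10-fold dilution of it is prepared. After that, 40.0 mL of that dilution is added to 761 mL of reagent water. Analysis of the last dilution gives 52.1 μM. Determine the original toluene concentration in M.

0.167 M

Overall dilution factor = 4 × 2 × 2 × 10 × 20.02 = 3204.
Original = 52.1 μM × 3204 = 1.67 × 10⁵ μM = 0.167 M.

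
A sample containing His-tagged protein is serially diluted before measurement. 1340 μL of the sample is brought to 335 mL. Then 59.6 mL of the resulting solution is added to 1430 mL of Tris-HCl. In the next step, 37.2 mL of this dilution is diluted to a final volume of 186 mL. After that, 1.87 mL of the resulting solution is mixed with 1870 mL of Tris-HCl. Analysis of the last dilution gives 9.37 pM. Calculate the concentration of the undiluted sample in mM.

0.293 mM

Overall dilution factor = 250 × 24.99 × 5 × 1001 = 3.13 × 10⁷.
Original = 9.37 pM × 3.13 × 10⁷ = 2.93 × 10⁸ pM = 0.293 mM.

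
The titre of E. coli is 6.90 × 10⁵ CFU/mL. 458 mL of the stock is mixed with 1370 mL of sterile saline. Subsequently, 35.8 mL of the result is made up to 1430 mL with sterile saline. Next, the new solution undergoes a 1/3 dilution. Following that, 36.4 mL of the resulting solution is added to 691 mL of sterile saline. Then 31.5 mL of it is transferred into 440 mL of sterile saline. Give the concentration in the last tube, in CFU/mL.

Overall dilution factor = 3.991 × 39.94 × 3 × 19.98 × 14.97 = 1.43 × 10⁵.
6.90 × 10⁵ CFU/mL / 1.43 × 10⁵ = 4.82 CFU/mL.

4.82 CFU/mL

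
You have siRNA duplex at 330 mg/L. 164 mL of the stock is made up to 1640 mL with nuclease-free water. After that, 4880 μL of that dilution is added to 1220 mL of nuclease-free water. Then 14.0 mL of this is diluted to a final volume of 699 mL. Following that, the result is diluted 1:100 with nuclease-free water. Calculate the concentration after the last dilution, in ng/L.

26.3 ng/L

Overall dilution factor = 10 × 251 × 49.93 × 100 = 1.25 × 10⁷.
330 mg/L / 1.25 × 10⁷ = 2.63 × 10⁻⁵ mg/L = 26.3 ng/L.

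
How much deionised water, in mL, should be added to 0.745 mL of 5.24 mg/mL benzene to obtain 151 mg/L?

151 mg/L = 0.151 mg/mL.
V₂ = C₁V₁/C₂ = 5.24 × 0.745 / 0.151 = 25.9 mL.
Diluent to add = V₂ − V₁ = 25.9 − 0.745 = 25.1 mL.

25.1 mL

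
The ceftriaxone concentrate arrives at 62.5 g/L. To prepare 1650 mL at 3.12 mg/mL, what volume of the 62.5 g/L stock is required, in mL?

3.12 mg/mL = 3.12 g/L.
V₁ = C₂V₂/C₁ = 3.12 × 1650 / 62.5 = 82.4 mL.

82.4 mL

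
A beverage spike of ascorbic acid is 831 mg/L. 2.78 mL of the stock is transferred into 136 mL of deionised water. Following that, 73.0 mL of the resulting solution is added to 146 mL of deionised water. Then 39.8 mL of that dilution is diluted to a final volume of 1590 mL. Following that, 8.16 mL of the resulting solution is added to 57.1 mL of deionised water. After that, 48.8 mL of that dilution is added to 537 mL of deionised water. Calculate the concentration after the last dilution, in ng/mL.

1.45 ng/mL

Overall dilution factor = 49.92 × 3 × 39.95 × 7.998 × 12.00 = 5.74 × 10⁵.
831 mg/L / 5.74 × 10⁵ = 1.45 × 10⁻³ mg/L = 1.45 ng/mL.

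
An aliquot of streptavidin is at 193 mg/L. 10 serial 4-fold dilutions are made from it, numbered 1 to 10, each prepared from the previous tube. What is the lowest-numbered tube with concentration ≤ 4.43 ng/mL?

tube 8

Tube n has concentration 193 mg/L / 4ⁿ.
Need 4ⁿ ≥ 193 mg/L / 4.43 ng/mL = 4.36 × 10⁴, so n ≥ 7.71.
First such tube: n = 8.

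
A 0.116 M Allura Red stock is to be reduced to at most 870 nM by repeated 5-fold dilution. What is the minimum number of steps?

Need 5ⁿ ≥ 1.33 × 10⁵, so n ≥ log(1.33 × 10⁵)/log(5) = 7.33.
Minimum whole steps: n = 8.

8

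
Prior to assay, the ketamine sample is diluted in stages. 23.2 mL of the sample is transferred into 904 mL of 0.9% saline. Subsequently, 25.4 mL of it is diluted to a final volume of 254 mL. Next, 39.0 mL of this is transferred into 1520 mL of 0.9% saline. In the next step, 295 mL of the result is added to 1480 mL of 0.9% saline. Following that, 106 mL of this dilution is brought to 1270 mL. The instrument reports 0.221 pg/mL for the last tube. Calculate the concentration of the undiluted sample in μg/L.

Overall dilution factor = 39.97 × 10 × 39.97 × 6.017 × 11.98 = 1.15 × 10⁶.
Original = 0.221 pg/mL × 1.15 × 10⁶ = 2.55 × 10⁵ pg/mL = 255 μg/L.

255 μg/L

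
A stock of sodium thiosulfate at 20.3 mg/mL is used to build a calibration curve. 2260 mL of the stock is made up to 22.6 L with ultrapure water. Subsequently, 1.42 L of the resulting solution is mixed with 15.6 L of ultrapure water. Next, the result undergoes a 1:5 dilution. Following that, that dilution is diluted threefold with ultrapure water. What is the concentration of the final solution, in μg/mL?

11.3 μg/mL

Overall dilution factor = 10 × 11.99 × 5 × 3 = 1798.
20.3 mg/mL / 1798 = 0.0113 mg/mL = 11.3 μg/mL.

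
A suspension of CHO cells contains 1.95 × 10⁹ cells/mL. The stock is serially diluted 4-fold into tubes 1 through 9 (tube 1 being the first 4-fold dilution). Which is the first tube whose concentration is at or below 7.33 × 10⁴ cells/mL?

tube 8

Tube n has concentration 1.95 × 10⁹ cells/mL / 4ⁿ.
Need 4ⁿ ≥ 1.95 × 10⁹ cells/mL / 7.33 × 10⁴ cells/mL = 2.66 × 10⁴, so n ≥ 7.35.
First such tube: n = 8.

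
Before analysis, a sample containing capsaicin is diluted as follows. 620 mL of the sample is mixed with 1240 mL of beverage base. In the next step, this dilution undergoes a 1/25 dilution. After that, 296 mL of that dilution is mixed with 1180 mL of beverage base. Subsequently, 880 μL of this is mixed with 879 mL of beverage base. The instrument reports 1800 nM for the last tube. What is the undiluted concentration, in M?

Overall dilution factor = 3 × 25 × 4.986 × 999.9 = 3.74 × 10⁵.
Original = 1800 nM × 3.74 × 10⁵ = 6.73 × 10⁸ nM = 0.673 M.

0.673 M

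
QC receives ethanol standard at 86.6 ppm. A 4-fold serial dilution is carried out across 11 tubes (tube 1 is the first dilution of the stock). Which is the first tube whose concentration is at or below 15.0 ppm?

tube 2

Tube n has concentration 86.6 ppm / 4ⁿ.
Need 4ⁿ ≥ 86.6 ppm / 15.0 ppm = 5.77, so n ≥ 1.26.
First such tube: n = 2.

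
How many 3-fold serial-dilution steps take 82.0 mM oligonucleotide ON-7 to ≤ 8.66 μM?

Need 3ⁿ ≥ 9469, so n ≥ log(9469)/log(3) = 8.33.
Minimum whole steps: n = 9.

9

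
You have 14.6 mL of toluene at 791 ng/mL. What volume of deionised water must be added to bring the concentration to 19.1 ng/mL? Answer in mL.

V₂ = C₁V₁/C₂ = 791 × 14.6 / 19.1 = 605 mL.
Diluent to add = V₂ − V₁ = 605 − 14.6 = 590 mL.

590 mL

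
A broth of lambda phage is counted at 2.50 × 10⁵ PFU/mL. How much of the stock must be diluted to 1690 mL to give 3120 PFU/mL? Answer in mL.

V₁ = C₂V₂/C₁ = 3120 × 1690 / 2.50 × 10⁵ = 21.1 mL.

21.1 mL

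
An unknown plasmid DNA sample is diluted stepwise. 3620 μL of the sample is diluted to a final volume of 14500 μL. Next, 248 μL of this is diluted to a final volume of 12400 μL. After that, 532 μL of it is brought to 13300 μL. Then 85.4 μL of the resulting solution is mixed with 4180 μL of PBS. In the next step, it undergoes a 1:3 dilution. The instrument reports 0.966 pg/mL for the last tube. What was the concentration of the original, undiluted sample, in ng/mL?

Overall dilution factor = 4.006 × 50 × 25 × 49.95 × 3 = 7.50 × 10⁵.
Original = 0.966 pg/mL × 7.50 × 10⁵ = 7.25 × 10⁵ pg/mL = 725 ng/mL.

725 ng/mL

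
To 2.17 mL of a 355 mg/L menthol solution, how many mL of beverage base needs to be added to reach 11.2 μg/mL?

11.2 μg/mL = 11.2 mg/L.
V₂ = C₁V₁/C₂ = 355 × 2.17 / 11.2 = 68.8 mL.
Diluent to add = V₂ − V₁ = 68.8 − 2.17 = 66.6 mL.

66.6 mL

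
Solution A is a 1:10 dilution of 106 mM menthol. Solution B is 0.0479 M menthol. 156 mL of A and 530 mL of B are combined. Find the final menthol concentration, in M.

C_A = 106 mM / 10 = 10.6 mM.
C_B = 0.0479 M = 47.9 mM.
C_mix = (C_A·V_A + C_B·V_B)/(V_A + V_B) = (10.6×156 + 47.9×530) / 686.0 = 39.4 mM = 0.0394 M.

0.0394 M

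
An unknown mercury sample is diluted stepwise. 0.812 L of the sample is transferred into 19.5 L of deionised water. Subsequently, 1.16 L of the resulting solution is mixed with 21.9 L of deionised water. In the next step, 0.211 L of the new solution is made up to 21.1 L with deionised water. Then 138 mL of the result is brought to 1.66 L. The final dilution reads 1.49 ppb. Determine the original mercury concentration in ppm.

Overall dilution factor = 25.01 × 19.88 × 100 × 12.03 = 5.98 × 10⁵.
Original = 1.49 ppb × 5.98 × 10⁵ = 8.91 × 10⁵ ppb = 891 ppm.

891 ppm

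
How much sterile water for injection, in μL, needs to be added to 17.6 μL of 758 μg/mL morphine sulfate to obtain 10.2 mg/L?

10.2 mg/L = 10.2 μg/mL.
V₂ = C₁V₁/C₂ = 758 × 17.6 / 10.2 = 1308 μL.
Diluent to add = V₂ − V₁ = 1308 − 17.6 = 1290 μL.

1290 μL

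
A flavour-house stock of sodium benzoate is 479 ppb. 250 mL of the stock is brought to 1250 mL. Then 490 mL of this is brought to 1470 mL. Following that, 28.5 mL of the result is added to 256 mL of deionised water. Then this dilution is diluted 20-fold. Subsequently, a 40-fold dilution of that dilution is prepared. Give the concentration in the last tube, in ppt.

Overall dilution factor = 5 × 3 × 9.982 × 20 × 40 = 1.20 × 10⁵.
479 ppb / 1.20 × 10⁵ = 4.00 × 10⁻³ ppb = 4.00 ppt.

4.00 ppt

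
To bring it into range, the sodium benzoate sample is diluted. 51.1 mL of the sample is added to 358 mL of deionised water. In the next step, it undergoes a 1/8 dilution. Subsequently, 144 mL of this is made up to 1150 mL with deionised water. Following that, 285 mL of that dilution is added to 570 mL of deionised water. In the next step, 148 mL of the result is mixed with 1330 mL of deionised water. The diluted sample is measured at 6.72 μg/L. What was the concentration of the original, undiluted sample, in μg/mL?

Overall dilution factor = 8.006 × 8 × 7.986 × 3 × 9.986 = 1.53 × 10⁴.
Original = 6.72 μg/L × 1.53 × 10⁴ = 1.03 × 10⁵ μg/L = 103 μg/mL.

103 μg/mL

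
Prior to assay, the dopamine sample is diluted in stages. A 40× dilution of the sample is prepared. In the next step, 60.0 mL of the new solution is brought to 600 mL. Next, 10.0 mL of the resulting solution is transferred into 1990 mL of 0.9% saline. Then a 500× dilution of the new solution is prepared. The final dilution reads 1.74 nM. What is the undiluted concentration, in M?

Overall dilution factor = 40 × 10 × 200 × 500 = 4.00 × 10⁷.
Original = 1.74 nM × 4.00 × 10⁷ = 6.96 × 10⁷ nM = 0.0696 M.

0.0696 M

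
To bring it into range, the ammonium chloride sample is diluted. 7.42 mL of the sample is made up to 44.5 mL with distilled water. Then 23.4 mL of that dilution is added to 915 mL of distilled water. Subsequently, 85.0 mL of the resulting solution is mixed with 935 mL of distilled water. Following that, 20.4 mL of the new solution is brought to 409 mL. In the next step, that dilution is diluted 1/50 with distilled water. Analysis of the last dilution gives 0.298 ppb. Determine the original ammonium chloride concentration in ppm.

862 ppm

Overall dilution factor = 5.997 × 40.10 × 12 × 20.05 × 50 = 2.89 × 10⁶.
Original = 0.298 ppb × 2.89 × 10⁶ = 8.62 × 10⁵ ppb = 862 ppm.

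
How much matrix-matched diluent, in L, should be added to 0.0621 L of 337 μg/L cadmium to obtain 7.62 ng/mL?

2.68 L

7.62 ng/mL = 7.62 μg/L.
V₂ = C₁V₁/C₂ = 337 × 0.0621 / 7.62 = 2.75 L.
Diluent to add = V₂ − V₁ = 2.75 − 0.0621 = 2.68 L.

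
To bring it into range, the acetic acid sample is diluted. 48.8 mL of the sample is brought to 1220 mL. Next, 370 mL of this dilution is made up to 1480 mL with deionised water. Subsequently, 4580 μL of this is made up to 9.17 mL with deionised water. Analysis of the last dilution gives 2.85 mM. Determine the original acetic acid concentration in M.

Overall dilution factor = 25 × 4 × 2.002 = 200.
Original = 2.85 mM × 200 = 571 mM = 0.571 M.

0.571 M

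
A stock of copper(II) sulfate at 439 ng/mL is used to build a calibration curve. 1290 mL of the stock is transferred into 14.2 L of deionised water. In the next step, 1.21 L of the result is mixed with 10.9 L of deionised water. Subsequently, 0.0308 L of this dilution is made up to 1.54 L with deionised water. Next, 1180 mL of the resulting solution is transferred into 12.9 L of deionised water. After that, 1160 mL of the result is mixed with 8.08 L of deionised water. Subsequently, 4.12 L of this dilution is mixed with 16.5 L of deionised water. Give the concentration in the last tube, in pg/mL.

0.154 pg/mL

Overall dilution factor = 12.01 × 10.01 × 50 × 11.93 × 7.966 × 5.005 = 2.86 × 10⁶.
439 ng/mL / 2.86 × 10⁶ = 1.54 × 10⁻⁴ ng/mL = 0.154 pg/mL.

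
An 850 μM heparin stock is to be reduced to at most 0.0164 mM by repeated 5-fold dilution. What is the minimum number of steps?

3

Need 5ⁿ ≥ 51.8, so n ≥ log(51.8)/log(5) = 2.45.
Minimum whole steps: n = 3.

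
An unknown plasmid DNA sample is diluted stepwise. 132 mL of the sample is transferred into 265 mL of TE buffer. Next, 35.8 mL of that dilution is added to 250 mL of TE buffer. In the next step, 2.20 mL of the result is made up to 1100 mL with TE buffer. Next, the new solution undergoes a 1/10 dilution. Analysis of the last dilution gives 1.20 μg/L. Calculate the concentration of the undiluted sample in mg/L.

144 mg/L

Overall dilution factor = 3.008 × 7.983 × 500 × 10 = 1.20 × 10⁵.
Original = 1.20 μg/L × 1.20 × 10⁵ = 1.44 × 10⁵ μg/L = 144 mg/L.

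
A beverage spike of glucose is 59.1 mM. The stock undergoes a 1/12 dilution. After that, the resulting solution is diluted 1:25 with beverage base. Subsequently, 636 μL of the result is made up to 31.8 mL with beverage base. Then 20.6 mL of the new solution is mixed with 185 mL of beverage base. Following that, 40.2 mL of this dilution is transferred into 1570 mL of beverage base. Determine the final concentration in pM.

Overall dilution factor = 12 × 25 × 50 × 9.981 × 40.05 = 6.00 × 10⁶.
59.1 mM / 6.00 × 10⁶ = 9.86 × 10⁻⁶ mM = 9860 pM.

9860 pM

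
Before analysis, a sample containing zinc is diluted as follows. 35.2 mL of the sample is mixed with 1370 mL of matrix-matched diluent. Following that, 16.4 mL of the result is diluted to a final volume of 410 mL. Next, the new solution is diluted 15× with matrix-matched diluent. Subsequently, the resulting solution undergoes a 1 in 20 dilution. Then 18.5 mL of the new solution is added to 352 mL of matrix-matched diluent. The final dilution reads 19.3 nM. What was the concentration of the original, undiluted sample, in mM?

Overall dilution factor = 39.92 × 25 × 15 × 20 × 20.03 = 6.00 × 10⁶.
Original = 19.3 nM × 6.00 × 10⁶ = 1.16 × 10⁸ nM = 116 mM.

116 mM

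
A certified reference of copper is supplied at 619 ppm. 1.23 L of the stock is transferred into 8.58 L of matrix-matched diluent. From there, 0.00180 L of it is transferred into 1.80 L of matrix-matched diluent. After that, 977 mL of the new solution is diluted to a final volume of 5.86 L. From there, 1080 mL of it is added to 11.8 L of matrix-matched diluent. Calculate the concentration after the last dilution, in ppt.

Overall dilution factor = 7.976 × 1001 × 5.998 × 11.93 = 5.71 × 10⁵.
619 ppm / 5.71 × 10⁵ = 1.08 × 10⁻³ ppm = 1080 ppt.

1080 ppt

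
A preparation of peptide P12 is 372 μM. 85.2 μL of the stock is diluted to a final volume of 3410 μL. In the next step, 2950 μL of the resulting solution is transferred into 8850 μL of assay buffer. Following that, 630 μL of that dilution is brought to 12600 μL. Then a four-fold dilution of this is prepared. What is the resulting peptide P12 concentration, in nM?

29.0 nM

Overall dilution factor = 40.02 × 4 × 20 × 4 = 1.28 × 10⁴.
372 μM / 1.28 × 10⁴ = 0.0290 μM = 29.0 nM.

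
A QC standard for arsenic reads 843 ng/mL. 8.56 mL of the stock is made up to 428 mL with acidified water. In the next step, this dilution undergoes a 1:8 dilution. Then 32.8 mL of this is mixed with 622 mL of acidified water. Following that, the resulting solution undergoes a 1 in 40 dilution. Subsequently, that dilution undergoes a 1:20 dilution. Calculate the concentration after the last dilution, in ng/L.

0.132 ng/L

Overall dilution factor = 50 × 8 × 19.96 × 40 × 20 = 6.39 × 10⁶.
843 ng/mL / 6.39 × 10⁶ = 1.32 × 10⁻⁴ ng/mL = 0.132 ng/L.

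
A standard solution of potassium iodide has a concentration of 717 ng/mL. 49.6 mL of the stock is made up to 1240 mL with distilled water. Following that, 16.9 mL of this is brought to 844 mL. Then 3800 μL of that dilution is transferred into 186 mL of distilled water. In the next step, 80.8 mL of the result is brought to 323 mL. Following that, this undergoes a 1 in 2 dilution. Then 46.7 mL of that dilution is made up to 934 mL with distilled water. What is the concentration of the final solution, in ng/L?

0.0719 ng/L

Overall dilution factor = 25 × 49.94 × 49.95 × 3.998 × 2 × 20 = 9.97 × 10⁶.
717 ng/mL / 9.97 × 10⁶ = 7.19 × 10⁻⁵ ng/mL = 0.0719 ng/L.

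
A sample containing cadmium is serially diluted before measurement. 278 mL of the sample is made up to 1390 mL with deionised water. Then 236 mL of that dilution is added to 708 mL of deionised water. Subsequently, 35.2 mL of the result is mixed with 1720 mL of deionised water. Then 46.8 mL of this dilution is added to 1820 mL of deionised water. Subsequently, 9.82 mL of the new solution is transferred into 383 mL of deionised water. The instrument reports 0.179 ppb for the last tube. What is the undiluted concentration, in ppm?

285 ppm

Overall dilution factor = 5 × 4 × 49.86 × 39.89 × 40.00 = 1.59 × 10⁶.
Original = 0.179 ppb × 1.59 × 10⁶ = 2.85 × 10⁵ ppb = 285 ppm.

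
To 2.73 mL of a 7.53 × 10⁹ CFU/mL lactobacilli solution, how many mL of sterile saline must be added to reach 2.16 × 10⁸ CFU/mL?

V₂ = C₁V₁/C₂ = 7.53 × 10⁹ × 2.73 / 2.16 × 10⁸ = 95.2 mL.
Diluent to add = V₂ − V₁ = 95.2 − 2.73 = 92.4 mL.

92.4 mL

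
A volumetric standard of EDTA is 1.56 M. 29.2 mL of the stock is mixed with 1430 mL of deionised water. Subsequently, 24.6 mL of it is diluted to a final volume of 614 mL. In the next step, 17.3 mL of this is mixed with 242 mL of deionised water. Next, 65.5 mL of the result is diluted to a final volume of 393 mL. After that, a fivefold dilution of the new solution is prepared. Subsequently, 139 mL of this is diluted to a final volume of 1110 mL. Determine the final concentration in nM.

Overall dilution factor = 49.97 × 24.96 × 14.99 × 6 × 5 × 7.986 = 4.48 × 10⁶.
1.56 M / 4.48 × 10⁶ = 3.48 × 10⁻⁷ M = 348 nM.

348 nM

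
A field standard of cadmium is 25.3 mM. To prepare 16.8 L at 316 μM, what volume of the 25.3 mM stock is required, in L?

0.210 L

316 μM = 0.316 mM.
V₁ = C₂V₂/C₁ = 0.316 × 16.8 / 25.3 = 0.210 L.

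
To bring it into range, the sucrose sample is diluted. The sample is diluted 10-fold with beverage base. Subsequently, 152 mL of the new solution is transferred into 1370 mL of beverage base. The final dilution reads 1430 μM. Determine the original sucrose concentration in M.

0.143 M

Overall dilution factor = 10 × 10.01 = 100.
Original = 1430 μM × 100 = 1.43 × 10⁵ μM = 0.143 M.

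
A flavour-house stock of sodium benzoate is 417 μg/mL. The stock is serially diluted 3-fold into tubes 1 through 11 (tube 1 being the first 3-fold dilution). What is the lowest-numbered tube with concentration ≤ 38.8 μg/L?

Tube n has concentration 417 μg/mL / 3ⁿ.
Need 3ⁿ ≥ 417 μg/mL / 38.8 μg/L = 1.07 × 10⁴, so n ≥ 8.45.
First such tube: n = 9.

tube 9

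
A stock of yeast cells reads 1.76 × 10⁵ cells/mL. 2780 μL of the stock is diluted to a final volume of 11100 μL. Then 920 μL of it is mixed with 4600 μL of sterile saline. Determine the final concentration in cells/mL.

7350 cells/mL

Overall dilution factor = 3.993 × 6 = 24.0.
1.76 × 10⁵ cells/mL / 24.0 = 7350 cells/mL.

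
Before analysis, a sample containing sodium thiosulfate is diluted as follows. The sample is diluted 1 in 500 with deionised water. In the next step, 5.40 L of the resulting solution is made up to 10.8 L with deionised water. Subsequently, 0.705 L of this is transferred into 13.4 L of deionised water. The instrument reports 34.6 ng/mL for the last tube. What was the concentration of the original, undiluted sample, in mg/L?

Overall dilution factor = 500 × 2 × 20.01 = 2.00 × 10⁴.
Original = 34.6 ng/mL × 2.00 × 10⁴ = 6.92 × 10⁵ ng/mL = 692 mg/L.

692 mg/L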